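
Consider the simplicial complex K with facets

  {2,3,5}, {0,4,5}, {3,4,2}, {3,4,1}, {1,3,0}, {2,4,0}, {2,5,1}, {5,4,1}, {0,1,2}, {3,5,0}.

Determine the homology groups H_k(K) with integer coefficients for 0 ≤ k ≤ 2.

H_0 ≅ Z,  H_1 ≅ Z/2,  H_2 = 0.

We work with the vertex ordering 0 < 1 < 2 < 3 < 4 < 5. The simplices of K, each written with vertices in increasing order, are:

  0-simplices (6): [0], [1], [2], [3], [4], [5]
  1-simplices (15): [0,1], [0,2], [0,3], [0,4], [0,5], [1,2], [1,3], [1,4], [1,5], [2,3], [2,4], [2,5], [3,4], [3,5], [4,5]
  2-simplices (10): [0,1,2], [0,1,3], [0,2,4], [0,3,5], [0,4,5], [1,2,5], [1,3,4], [1,4,5], [2,3,4], [2,3,5]

so the chain groups are C_0 ≅ Z^6, C_1 ≅ Z^15, C_2 ≅ Z^10.

The boundary map ∂_1: C_1 → C_0 is given by ∂[p,q] = [q] − [p]. For instance
  ∂[4,5] = [5] − [4].
The resulting 6×15 matrix has rank 5, and its Smith normal form has invariant factors (1,1,1,1,1).

∂_2: C_2 → C_1 acts by ∂[p,q,r] = [q,r] − [p,r] + [p,q]. For instance
  ∂[2,3,5] = [3,5] − [2,5] + [2,3],
  ∂[0,1,2] = [1,2] − [0,2] + [0,1].
This gives a 15×10 integer matrix of rank 10; reducing to Smith normal form yields diagonal entries (1,1,1,1,1,1,1,1,1,2).

Now H_k = ker ∂_k / im ∂_{k+1}, so:

  H_0: rank C_0 − rank ∂_1 = 6 − 5 = 1, and the invariant factors of ∂_1 are all 1, so H_0 ≅ Z.
  H_1: rank ker ∂_1 − rank ∂_2 = (15 − 5) − 10 = 0, and ∂_2 has invariant factor 2 > 1, so H_1 ≅ Z/2.
  H_2: rank ker ∂_2 − rank ∂_3 = (10 − 10) − 0 = 0, and there is no ∂_3, so H_2 ≅ 0.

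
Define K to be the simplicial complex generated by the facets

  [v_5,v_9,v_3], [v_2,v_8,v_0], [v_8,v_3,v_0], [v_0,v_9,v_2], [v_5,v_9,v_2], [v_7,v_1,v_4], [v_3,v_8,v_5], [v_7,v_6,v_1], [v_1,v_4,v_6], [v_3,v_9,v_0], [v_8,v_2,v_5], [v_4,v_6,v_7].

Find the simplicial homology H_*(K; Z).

Fix the vertex order v_0 < v_1 < v_2 < v_3 < v_4 < v_5 < v_6 < v_7 < v_8 < v_9 and write every simplex with vertices in increasing order. Then dim K = 2 and the simplices of K are:

  0-simplices (10): [v_0], [v_1], [v_2], [v_3], [v_4], [v_5], [v_6], [v_7], [v_8], [v_9]
  1-simplices (18): (18 of them)
  2-simplices (12): (12 of them)

so the chain groups are C_0 ≅ Z^10, C_1 ≅ Z^18, C_2 ≅ Z^12.

Boundary ∂_1: C_1 → C_0 is given by ∂[p,q] = [q] − [p]. For instance
  ∂[v_4,v_7] = [v_7] − [v_4].
As a 10×18 matrix over Z this has rank 8, with invariant factors (1,1,1,1,1,1,1,1).

∂_2: C_2 → C_1 maps a triangle to the signed sum of its edges. For instance
  ∂[v_2,v_5,v_9] = [v_5,v_9] − [v_2,v_9] + [v_2,v_5],
  ∂[v_0,v_3,v_9] = [v_3,v_9] − [v_0,v_9] + [v_0,v_3].
The resulting 18×12 matrix has rank 10, and its Smith normal form has invariant factors (1,1,1,1,1,1,1,1,1,1).

From H_k ≅ ker(∂_k) / im(∂_{k+1}) we obtain:

  H_0: rank C_0 − rank ∂_1 = 10 − 8 = 2, and the invariant factors of ∂_1 are all 1, so H_0 ≅ Z^2.
  H_1: rank ker ∂_1 − rank ∂_2 = (18 − 8) − 10 = 0, and the invariant factors of ∂_2 are all 1, so H_1 ≅ 0.
  H_2: rank ker ∂_2 − rank ∂_3 = (12 − 10) − 0 = 2, and there is no ∂_3, so H_2 ≅ Z^2.

As a check, the Euler characteristic is 10 − 18 + 12 = 4, which agrees with 2 − 0 + 2 = 4.

H_0 = Z^2,  H_1 = 0,  H_2 = Z^2.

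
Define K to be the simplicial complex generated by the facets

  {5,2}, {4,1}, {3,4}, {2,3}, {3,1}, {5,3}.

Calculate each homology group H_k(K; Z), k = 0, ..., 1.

H_0 = Z,  H_1 = Z^2.

Order the vertices as 1 < 2 < 3 < 4 < 5. Listing each simplex with vertices in this order, K has dimension 1 with simplices:

  0-simplices (5): [1], [2], [3], [4], [5]
  1-simplices (6): [1,3], [1,4], [2,3], [2,5], [3,4], [3,5]

so the chain groups are C_0 ≅ Z^5, C_1 ≅ Z^6.

Boundary ∂_1: C_1 → C_0 maps an edge to its endpoints' difference, ∂[p,q] = q − p. For instance
  ∂[2,5] = [5] − [2].
The resulting 5×6 matrix has rank 4, and its Smith normal form has invariant factors (1,1,1,1).

Now H_k = ker ∂_k / im ∂_{k+1}, so:

  H_0: rank C_0 − rank ∂_1 = 5 − 4 = 1, and the invariant factors of ∂_1 are all 1, so H_0 ≅ Z.
  H_1: rank ker ∂_1 − rank ∂_2 = (6 − 4) − 0 = 2, and there is no ∂_2, so H_1 ≅ Z^2.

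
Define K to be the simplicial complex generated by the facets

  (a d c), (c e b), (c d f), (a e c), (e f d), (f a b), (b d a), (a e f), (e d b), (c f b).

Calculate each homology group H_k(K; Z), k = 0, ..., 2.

H_0 ≅ Z,  H_1 ≅ Z/2Z,  H_2 = 0.

Fix the vertex order a < b < c < d < e < f and write every simplex with vertices in increasing order. Then dim K = 2 and the simplices of K are:

  0-simplices (6): a, b, c, d, e, f
  1-simplices (15): ab, ac, ad, ae, af, bc, bd, be, bf, cd, ce, cf, de, df, ef
  2-simplices (10): abd, abf, acd, ace, aef, bce, bcf, bde, cdf, def

Hence C_0 ≅ Z^6, C_1 ≅ Z^15, C_2 ≅ Z^10.

∂_1: C_1 → C_0 maps an edge to its endpoints' difference, ∂[p,q] = q − p. For instance
  ∂ad = d − a.
As a 6×15 matrix over Z this has rank 5, with invariant factors (1,1,1,1,1).

Boundary ∂_2: C_2 → C_1 acts by ∂[p,q,r] = [q,r] − [p,r] + [p,q]. For instance
  ∂acd = cd − ad + ac,
  ∂bde = de − be + bd.
The resulting 15×10 matrix has rank 10, and its Smith normal form has invariant factors (1,1,1,1,1,1,1,1,1,2).

From H_k ≅ ker(∂_k) / im(∂_{k+1}) we obtain:

  H_0: rank C_0 − rank ∂_1 = 6 − 5 = 1, and the invariant factors of ∂_1 are all 1, so H_0 = Z.
  H_1: rank ker ∂_1 − rank ∂_2 = (15 − 5) − 10 = 0, and ∂_2 has invariant factor 2 > 1, so H_1 = Z/2Z.
  H_2: rank ker ∂_2 − rank ∂_3 = (10 − 10) − 0 = 0, and there is no ∂_3, so H_2 = 0.

(K is a triangulation of the real projective plane RP^2.)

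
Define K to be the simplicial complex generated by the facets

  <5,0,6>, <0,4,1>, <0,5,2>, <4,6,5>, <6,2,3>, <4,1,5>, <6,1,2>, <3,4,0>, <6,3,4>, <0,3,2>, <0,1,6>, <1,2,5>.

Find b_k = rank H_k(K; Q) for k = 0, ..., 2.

b_0 = 1, b_1 = 0, b_2 = 0.

Fix the vertex order 0 < 1 < 2 < 3 < 4 < 5 < 6 and write every simplex with vertices in increasing order. Then dim K = 2 and the simplices of K are:

  0-simplices (7): [0], [1], [2], [3], [4], [5], [6]
  1-simplices (18): [0,1], [0,2], [0,3], [0,4], [0,5], [0,6], [1,2], [1,4], [1,5], [1,6], [2,3], [2,5], [2,6], [3,4], [3,6], [4,5], [4,6], [5,6]
  2-simplices (12): [0,1,4], [0,1,6], [0,2,3], [0,2,5], [0,3,4], [0,5,6], [1,2,5], [1,2,6], [1,4,5], [2,3,6], [3,4,6], [4,5,6]

so the chain groups are C_0 ≅ Z^7, C_1 ≅ Z^18, C_2 ≅ Z^12.

The boundary map ∂_1: C_1 → C_0 sends each edge [p,q] (with p < q) to q − p. For instance
  ∂[0,2] = [2] − [0].
The resulting 7×18 matrix has rank 6, and its Smith normal form has invariant factors (1,1,1,1,1,1).

Boundary ∂_2: C_2 → C_1 acts by ∂[p,q,r] = [q,r] − [p,r] + [p,q]. For instance
  ∂[1,2,5] = [2,5] − [1,5] + [1,2],
  ∂[0,1,6] = [1,6] − [0,6] + [0,1].
As a 18×12 matrix over Z this has rank 12, with invariant factors (1,1,1,1,1,1,1,1,1,1,1,2).

Computing H_k = (kernel of ∂_k) / (image of ∂_{k+1}):

  H_0: rank C_0 − rank ∂_1 = 7 − 6 = 1, and the invariant factors of ∂_1 are all 1, so H_0 ≅ Z.
  H_1: rank ker ∂_1 − rank ∂_2 = (18 − 6) − 12 = 0, and ∂_2 has invariant factor 2 > 1, so H_1 ≅ Z/2.
  H_2: rank ker ∂_2 − rank ∂_3 = (12 − 12) − 0 = 0, and there is no ∂_3, so H_2 ≅ 0.

As a check, the Euler characteristic is 7 − 18 + 12 = 1, which agrees with 1 − 0 + 0 = 1.

Hence the Betti numbers are b_0 = 1, b_1 = 0, b_2 = 0.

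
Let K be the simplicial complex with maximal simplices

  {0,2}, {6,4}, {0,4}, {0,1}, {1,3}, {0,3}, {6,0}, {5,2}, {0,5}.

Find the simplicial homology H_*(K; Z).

We work with the vertex ordering 0 < 1 < 2 < 3 < 4 < 5 < 6. The simplices of K, each written with vertices in increasing order, are:

  0-simplices (7): [0], [1], [2], [3], [4], [5], [6]
  1-simplices (9): [0,1], [0,2], [0,3], [0,4], [0,5], [0,6], [1,3], [2,5], [4,6]

Hence C_0 ≅ Z^7, C_1 ≅ Z^9.

∂_1: C_1 → C_0 maps an edge to its endpoints' difference, ∂[p,q] = q − p.
The 7×9 boundary matrix has rank 6 and Smith normal form diag(1,1,1,1,1,1).

From H_k ≅ ker(∂_k) / im(∂_{k+1}) we obtain:

  H_0: rank C_0 − rank ∂_1 = 7 − 6 = 1, and the invariant factors of ∂_1 are all 1, so H_0 = Z.
  H_1: rank ker ∂_1 − rank ∂_2 = (9 − 6) − 0 = 3, and there is no ∂_2, so H_1 = Z^3.

As a check, the Euler characteristic is 7 − 9 = -2, which agrees with 1 − 3 = -2.
(K is a triangulation of a wedge of 3 circles.)

H_0 = Z,  H_1 = Z^3.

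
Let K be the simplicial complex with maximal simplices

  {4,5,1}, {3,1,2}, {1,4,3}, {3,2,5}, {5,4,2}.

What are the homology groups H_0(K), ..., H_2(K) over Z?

We work with the vertex ordering 1 < 2 < 3 < 4 < 5. The simplices of K, each written with vertices in increasing order, are:

  0-simplices (5): [1], [2], [3], [4], [5]
  1-simplices (10): [1,2], [1,3], [1,4], [1,5], [2,3], [2,4], [2,5], [3,4], [3,5], [4,5]
  2-simplices (5): [1,2,3], [1,3,4], [1,4,5], [2,3,5], [2,4,5]

giving chain groups C_0 ≅ Z^5, C_1 ≅ Z^10, C_2 ≅ Z^5.

The boundary map ∂_1: C_1 → C_0 maps an edge to its endpoints' difference, ∂[p,q] = q − p. For instance
  ∂[2,3] = [3] − [2].
The resulting 5×10 matrix has rank 4, and its Smith normal form has invariant factors (1,1,1,1).

∂_2: C_2 → C_1 maps a triangle to the signed sum of its edges. For instance
  ∂[1,2,3] = [2,3] − [1,3] + [1,2],
  ∂[1,3,4] = [3,4] − [1,4] + [1,3].
The 10×5 boundary matrix has rank 5 and Smith normal form diag(1,1,1,1,1).

Now H_k = ker ∂_k / im ∂_{k+1}, so:

  H_0: rank C_0 − rank ∂_1 = 5 − 4 = 1, and the invariant factors of ∂_1 are all 1, so H_0 ≅ Z.
  H_1: rank ker ∂_1 − rank ∂_2 = (10 − 4) − 5 = 1, and the invariant factors of ∂_2 are all 1, so H_1 ≅ Z.
  H_2: rank ker ∂_2 − rank ∂_3 = (5 − 5) − 0 = 0, and there is no ∂_3, so H_2 ≅ 0.

As a check, the Euler characteristic is 5 − 10 + 5 = 0, which agrees with 1 − 1 + 0 = 0.

H_0 = Z,  H_1 = Z,  H_2 = 0.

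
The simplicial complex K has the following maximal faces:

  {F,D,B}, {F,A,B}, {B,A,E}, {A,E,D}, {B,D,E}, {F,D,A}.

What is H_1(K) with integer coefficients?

H_1 = 0.

Take the total order A < B < D < E < F on the vertex set. Then K (dimension 2) consists of the simplices:

  0-simplices (5): A, B, D, E, F
  1-simplices (9): AB, AD, AE, AF, BD, BE, BF, DE, DF
  2-simplices (6): ABE, ABF, ADE, ADF, BDE, BDF

Hence C_0 ≅ Z^5, C_1 ≅ Z^9, C_2 ≅ Z^6.

The boundary map ∂_1: C_1 → C_0 sends each edge [p,q] (with p < q) to q − p. For instance
  ∂DE = E − D.
The 5×9 boundary matrix has rank 4 and Smith normal form diag(1,1,1,1).

∂_2: C_2 → C_1 acts by ∂[p,q,r] = [q,r] − [p,r] + [p,q]. For instance
  ∂ADF = DF − AF + AD,
  ∂BDE = DE − BE + BD.
As a 9×6 matrix over Z this has rank 5, with invariant factors (1,1,1,1,1).

Now H_k = ker ∂_k / im ∂_{k+1}, so:

  H_1: rank ker ∂_1 − rank ∂_2 = (9 − 4) − 5 = 0, and the invariant factors of ∂_2 are all 1, so H_1 = 0.

(K is a triangulation of the 2-sphere S^2.)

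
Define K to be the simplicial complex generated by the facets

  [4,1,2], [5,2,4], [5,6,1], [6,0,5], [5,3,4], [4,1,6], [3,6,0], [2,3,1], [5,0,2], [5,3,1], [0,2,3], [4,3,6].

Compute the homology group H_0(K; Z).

Order the vertices as 0 < 1 < 2 < 3 < 4 < 5 < 6. Listing each simplex with vertices in this order, K has dimension 2 with simplices:

  0-simplices (7): [0], [1], [2], [3], [4], [5], [6]
  1-simplices (18): [0,2], [0,3], [0,5], [0,6], [1,2], [1,3], [1,4], [1,5], [1,6], [2,3], [2,4], [2,5], [3,4], [3,5], [3,6], [4,5], [4,6], [5,6]
  2-simplices (12): [0,2,3], [0,2,5], [0,3,6], [0,5,6], [1,2,3], [1,2,4], [1,3,5], [1,4,6], [1,5,6], [2,4,5], [3,4,5], [3,4,6]

so the chain groups are C_0 ≅ Z^7, C_1 ≅ Z^18, C_2 ≅ Z^12.

∂_1: C_1 → C_0 is given by ∂[p,q] = [q] − [p].
As a 7×18 matrix over Z this has rank 6, with invariant factors (1,1,1,1,1,1).

∂_2: C_2 → C_1 sends each 2-simplex [p,q,r] to [q,r] − [p,r] + [p,q]. For instance
  ∂[3,4,5] = [4,5] − [3,5] + [3,4],
  ∂[3,4,6] = [4,6] − [3,6] + [3,4].
This gives a 18×12 integer matrix of rank 12; reducing to Smith normal form yields diagonal entries (1,1,1,1,1,1,1,1,1,1,1,2).

Reading off H_k = ker ∂_k / im ∂_{k+1}:

  H_0: rank C_0 − rank ∂_1 = 7 − 6 = 1, and the invariant factors of ∂_1 are all 1, so H_0 = Z.

(K is a triangulation of the real projective plane RP^2.)

H_0 ≅ Z.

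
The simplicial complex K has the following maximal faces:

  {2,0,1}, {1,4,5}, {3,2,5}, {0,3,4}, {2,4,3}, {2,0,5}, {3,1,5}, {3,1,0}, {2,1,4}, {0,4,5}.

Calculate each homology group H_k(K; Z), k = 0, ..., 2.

H_0 = Z,  H_1 = Z_2,  H_2 = 0.

Fix the vertex order 0 < 1 < 2 < 3 < 4 < 5 and write every simplex with vertices in increasing order. Then dim K = 2 and the simplices of K are:

  0-simplices (6): [0], [1], [2], [3], [4], [5]
  1-simplices (15): [0,1], [0,2], [0,3], [0,4], [0,5], [1,2], [1,3], [1,4], [1,5], [2,3], [2,4], [2,5], [3,4], [3,5], [4,5]
  2-simplices (10): [0,1,2], [0,1,3], [0,2,5], [0,3,4], [0,4,5], [1,2,4], [1,3,5], [1,4,5], [2,3,4], [2,3,5]

giving chain groups C_0 ≅ Z^6, C_1 ≅ Z^15, C_2 ≅ Z^10.

Boundary ∂_1: C_1 → C_0 maps an edge to its endpoints' difference, ∂[p,q] = q − p.
As a 6×15 matrix over Z this has rank 5, with invariant factors (1,1,1,1,1).

Boundary ∂_2: C_2 → C_1 sends each 2-simplex [p,q,r] to [q,r] − [p,r] + [p,q]. For instance
  ∂[0,1,3] = [1,3] − [0,3] + [0,1],
  ∂[1,4,5] = [4,5] − [1,5] + [1,4].
The resulting 15×10 matrix has rank 10, and its Smith normal form has invariant factors (1,1,1,1,1,1,1,1,1,2).

Computing H_k = (kernel of ∂_k) / (image of ∂_{k+1}):

  H_0: rank C_0 − rank ∂_1 = 6 − 5 = 1, and the invariant factors of ∂_1 are all 1, so H_0 ≅ Z.
  H_1: rank ker ∂_1 − rank ∂_2 = (15 − 5) − 10 = 0, and ∂_2 has invariant factor 2 > 1, so H_1 ≅ Z_2.
  H_2: rank ker ∂_2 − rank ∂_3 = (10 − 10) − 0 = 0, and there is no ∂_3, so H_2 ≅ 0.

As a check, the Euler characteristic is 6 − 15 + 10 = 1, which agrees with 1 − 0 + 0 = 1.
(K is a triangulation of the real projective plane RP^2.)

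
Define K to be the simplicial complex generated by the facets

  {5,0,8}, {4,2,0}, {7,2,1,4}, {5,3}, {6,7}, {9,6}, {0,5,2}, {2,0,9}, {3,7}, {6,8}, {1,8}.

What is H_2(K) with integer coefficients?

We work with the vertex ordering 0 < 1 < 2 < 3 < 4 < 5 < 6 < 7 < 8 < 9. The simplices of K, each written with vertices in increasing order, are:

  0-simplices (10): [0], [1], [2], [3], [4], [5], [6], [7], [8], [9]
  1-simplices (20): [0,2], [0,4], [0,5], [0,8], [0,9], [1,2], [1,4], [1,7], [1,8], [2,4], [2,5], [2,7], [2,9], [3,5], [3,7], [4,7], [5,8], [6,7], [6,8], [6,9]
  2-simplices (8): [0,2,4], [0,2,5], [0,2,9], [0,5,8], [1,2,4], [1,2,7], [1,4,7], [2,4,7]
  3-simplices (1): [1,2,4,7]

Hence C_0 ≅ Z^10, C_1 ≅ Z^20, C_2 ≅ Z^8, C_3 ≅ Z^1.

The boundary map ∂_1: C_1 → C_0 sends each edge [p,q] (with p < q) to q − p.
The resulting 10×20 matrix has rank 9, and its Smith normal form has invariant factors (1,1,1,1,1,1,1,1,1).

The boundary map ∂_2: C_2 → C_1 maps a triangle to the signed sum of its edges. For instance
  ∂[0,2,4] = [2,4] − [0,4] + [0,2],
  ∂[1,2,7] = [2,7] − [1,7] + [1,2].
The 20×8 boundary matrix has rank 7 and Smith normal form diag(1,1,1,1,1,1,1).

Boundary ∂_3: C_3 → C_2 sends each 3-simplex σ to the alternating sum Σ_i (−1)^i (σ with its i-th vertex removed). For instance
  ∂[1,2,4,7] = [2,4,7] − [1,4,7] + [1,2,7] − [1,2,4].
The resulting 8×1 matrix has rank 1, and its Smith normal form has invariant factors (1).

From H_k ≅ ker(∂_k) / im(∂_{k+1}) we obtain:

  H_2: rank ker ∂_2 − rank ∂_3 = (8 − 7) − 1 = 0, and the invariant factors of ∂_3 are all 1, so H_2 ≅ 0.

H_2 ≅ 0.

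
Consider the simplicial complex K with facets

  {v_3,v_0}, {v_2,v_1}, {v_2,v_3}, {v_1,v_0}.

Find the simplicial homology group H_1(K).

H_1 = Z.

We work with the vertex ordering v_0 < v_1 < v_2 < v_3. The simplices of K, each written with vertices in increasing order, are:

  0-simplices (4): [v_0], [v_1], [v_2], [v_3]
  1-simplices (4): [v_0,v_1], [v_0,v_3], [v_1,v_2], [v_2,v_3]

so the chain groups are C_0 ≅ Z^4, C_1 ≅ Z^4.

∂_1: C_1 → C_0 maps an edge to its endpoints' difference, ∂[p,q] = q − p. For instance
  ∂[v_0,v_1] = [v_1] − [v_0].
The resulting 4×4 matrix has rank 3, and its Smith normal form has invariant factors (1,1,1).

From H_k ≅ ker(∂_k) / im(∂_{k+1}) we obtain:

  H_1: rank ker ∂_1 − rank ∂_2 = (4 − 3) − 0 = 1, and there is no ∂_2, so H_1 = Z.

(K is a triangulation of the circle S^1.)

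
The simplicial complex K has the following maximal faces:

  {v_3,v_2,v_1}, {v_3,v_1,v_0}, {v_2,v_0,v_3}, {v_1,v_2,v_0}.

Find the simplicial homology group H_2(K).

We work with the vertex ordering v_0 < v_1 < v_2 < v_3. The simplices of K, each written with vertices in increasing order, are:

  0-simplices (4): [v_0], [v_1], [v_2], [v_3]
  1-simplices (6): [v_0,v_1], [v_0,v_2], [v_0,v_3], [v_1,v_2], [v_1,v_3], [v_2,v_3]
  2-simplices (4): [v_0,v_1,v_2], [v_0,v_1,v_3], [v_0,v_2,v_3], [v_1,v_2,v_3]

so the chain groups are C_0 ≅ Z^4, C_1 ≅ Z^6, C_2 ≅ Z^4.

The boundary map ∂_1: C_1 → C_0 is given by ∂[p,q] = [q] − [p]. For instance
  ∂[v_0,v_3] = [v_3] − [v_0].
The resulting 4×6 matrix has rank 3, and its Smith normal form has invariant factors (1,1,1).

The boundary map ∂_2: C_2 → C_1 acts by ∂[p,q,r] = [q,r] − [p,r] + [p,q]. For instance
  ∂[v_0,v_1,v_3] = [v_1,v_3] − [v_0,v_3] + [v_0,v_1],
  ∂[v_1,v_2,v_3] = [v_2,v_3] − [v_1,v_3] + [v_1,v_2].
The resulting 6×4 matrix has rank 3, and its Smith normal form has invariant factors (1,1,1).

Computing H_k = (kernel of ∂_k) / (image of ∂_{k+1}):

  H_2: rank ker ∂_2 − rank ∂_3 = (4 − 3) − 0 = 1, and there is no ∂_3, so H_2 = Z.

H_2 = Z.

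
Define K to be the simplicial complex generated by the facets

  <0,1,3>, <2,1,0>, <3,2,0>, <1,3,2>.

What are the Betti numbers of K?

b_0 = 1, b_1 = 0, b_2 = 1.

Fix the vertex order 0 < 1 < 2 < 3 and write every simplex with vertices in increasing order. Then dim K = 2 and the simplices of K are:

  0-simplices (4): [0], [1], [2], [3]
  1-simplices (6): [0,1], [0,2], [0,3], [1,2], [1,3], [2,3]
  2-simplices (4): [0,1,2], [0,1,3], [0,2,3], [1,2,3]

so the chain groups are C_0 ≅ Z^4, C_1 ≅ Z^6, C_2 ≅ Z^4.

Boundary ∂_1: C_1 → C_0 is given by ∂[p,q] = [q] − [p]. For instance
  ∂[0,3] = [3] − [0].
The 4×6 boundary matrix has rank 3 and Smith normal form diag(1,1,1).

∂_2: C_2 → C_1 acts by ∂[p,q,r] = [q,r] − [p,r] + [p,q]. For instance
  ∂[1,2,3] = [2,3] − [1,3] + [1,2],
  ∂[0,1,2] = [1,2] − [0,2] + [0,1].
The 6×4 boundary matrix has rank 3 and Smith normal form diag(1,1,1).

Now H_k = ker ∂_k / im ∂_{k+1}, so:

  H_0: rank C_0 − rank ∂_1 = 4 − 3 = 1, and the invariant factors of ∂_1 are all 1, so H_0 = Z.
  H_1: rank ker ∂_1 − rank ∂_2 = (6 − 3) − 3 = 0, and the invariant factors of ∂_2 are all 1, so H_1 = 0.
  H_2: rank ker ∂_2 − rank ∂_3 = (4 − 3) − 0 = 1, and there is no ∂_3, so H_2 = Z.

(K is a triangulation of the 2-sphere S^2.)

Hence the Betti numbers are b_0 = 1, b_1 = 0, b_2 = 1.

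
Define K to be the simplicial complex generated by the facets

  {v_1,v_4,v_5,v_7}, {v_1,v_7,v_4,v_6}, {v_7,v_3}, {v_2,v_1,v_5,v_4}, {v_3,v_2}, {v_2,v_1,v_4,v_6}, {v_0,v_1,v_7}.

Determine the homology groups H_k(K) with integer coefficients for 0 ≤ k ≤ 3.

Take the total order v_0 < v_1 < v_2 < v_3 < v_4 < v_5 < v_6 < v_7 on the vertex set. Then K (dimension 3) consists of the simplices:

  0-simplices (8): [v_0], [v_1], [v_2], [v_3], [v_4], [v_5], [v_6], [v_7]
  1-simplices (17): (17 of them)
  2-simplices (13): (13 of them)
  3-simplices (4): [v_1,v_2,v_4,v_5], [v_1,v_2,v_4,v_6], [v_1,v_4,v_5,v_7], [v_1,v_4,v_6,v_7]

giving chain groups C_0 ≅ Z^8, C_1 ≅ Z^17, C_2 ≅ Z^13, C_3 ≅ Z^4.

Boundary ∂_1: C_1 → C_0 sends each edge [p,q] (with p < q) to q − p.
As a 8×17 matrix over Z this has rank 7, with invariant factors (1,1,1,1,1,1,1).

∂_2: C_2 → C_1 sends each 2-simplex [p,q,r] to [q,r] − [p,r] + [p,q]. For instance
  ∂[v_1,v_2,v_5] = [v_2,v_5] − [v_1,v_5] + [v_1,v_2],
  ∂[v_2,v_4,v_6] = [v_4,v_6] − [v_2,v_6] + [v_2,v_4].
As a 17×13 matrix over Z this has rank 9, with invariant factors (1,1,1,1,1,1,1,1,1).

Boundary ∂_3: C_3 → C_2 sends each 3-simplex σ to the alternating sum Σ_i (−1)^i (σ with its i-th vertex removed). For instance
  ∂[v_1,v_2,v_4,v_5] = [v_2,v_4,v_5] − [v_1,v_4,v_5] + [v_1,v_2,v_5] − [v_1,v_2,v_4],
  ∂[v_1,v_4,v_6,v_7] = [v_4,v_6,v_7] − [v_1,v_6,v_7] + [v_1,v_4,v_7] − [v_1,v_4,v_6].
The 13×4 boundary matrix has rank 4 and Smith normal form diag(1,1,1,1).

Computing H_k = (kernel of ∂_k) / (image of ∂_{k+1}):

  H_0: rank C_0 − rank ∂_1 = 8 − 7 = 1, and the invariant factors of ∂_1 are all 1, so H_0 ≅ Z.
  H_1: rank ker ∂_1 − rank ∂_2 = (17 − 7) − 9 = 1, and the invariant factors of ∂_2 are all 1, so H_1 ≅ Z.
  H_2: rank ker ∂_2 − rank ∂_3 = (13 − 9) − 4 = 0, and the invariant factors of ∂_3 are all 1, so H_2 ≅ 0.
  H_3: rank ker ∂_3 − rank ∂_4 = (4 − 4) − 0 = 0, and there is no ∂_4, so H_3 ≅ 0.

H_0 = Z,  H_1 = Z,  H_2 = 0,  H_3 = 0.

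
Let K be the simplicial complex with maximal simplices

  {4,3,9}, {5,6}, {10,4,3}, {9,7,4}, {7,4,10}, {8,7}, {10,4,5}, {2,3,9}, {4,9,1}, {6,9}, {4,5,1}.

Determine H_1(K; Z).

H_1 ≅ Z.

We work with the vertex ordering 1 < 2 < 3 < 4 < 5 < 6 < 7 < 8 < 9 < 10. The simplices of K, each written with vertices in increasing order, are:

  0-simplices (10): [1], [2], [3], [4], [5], [6], [7], [8], [9], [10]
  1-simplices (18): [1,4], [1,5], [1,9], [2,3], [2,9], [3,4], [3,9], [3,10], [4,5], [4,7], [4,9], [4,10], [5,6], [5,10], [6,9], [7,8], [7,9], [7,10]
  2-simplices (8): [1,4,5], [1,4,9], [2,3,9], [3,4,9], [3,4,10], [4,5,10], [4,7,9], [4,7,10]

Hence C_0 ≅ Z^10, C_1 ≅ Z^18, C_2 ≅ Z^8.

∂_1: C_1 → C_0 sends each edge [p,q] (with p < q) to q − p.
The 10×18 boundary matrix has rank 9 and Smith normal form diag(1,1,1,1,1,1,1,1,1).

∂_2: C_2 → C_1 maps a triangle to the signed sum of its edges. For instance
  ∂[4,7,9] = [7,9] − [4,9] + [4,7],
  ∂[2,3,9] = [3,9] − [2,9] + [2,3].
As a 18×8 matrix over Z this has rank 8, with invariant factors (1,1,1,1,1,1,1,1).

Now H_k = ker ∂_k / im ∂_{k+1}, so:

  H_1: rank ker ∂_1 − rank ∂_2 = (18 − 9) − 8 = 1, and the invariant factors of ∂_2 are all 1, so H_1 = Z.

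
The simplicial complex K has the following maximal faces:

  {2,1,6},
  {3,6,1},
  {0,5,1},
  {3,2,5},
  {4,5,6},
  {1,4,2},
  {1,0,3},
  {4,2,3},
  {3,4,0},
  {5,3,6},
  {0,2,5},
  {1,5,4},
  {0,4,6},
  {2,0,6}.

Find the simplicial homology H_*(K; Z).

We work with the vertex ordering 0 < 1 < 2 < 3 < 4 < 5 < 6. The simplices of K, each written with vertices in increasing order, are:

  0-simplices (7): [0], [1], [2], [3], [4], [5], [6]
  1-simplices (21): [0,1], [0,2], [0,3], [0,4], [0,5], [0,6], [1,2], [1,3], [1,4], [1,5], [1,6], [2,3], [2,4], [2,5], [2,6], [3,4], [3,5], [3,6], [4,5], [4,6], [5,6]
  2-simplices (14): [0,1,3], [0,1,5], [0,2,5], [0,2,6], [0,3,4], [0,4,6], [1,2,4], [1,2,6], [1,3,6], [1,4,5], [2,3,4], [2,3,5], [3,5,6], [4,5,6]

Hence C_0 ≅ Z^7, C_1 ≅ Z^21, C_2 ≅ Z^14.

∂_1: C_1 → C_0 sends each edge [p,q] (with p < q) to q − p.
The resulting 7×21 matrix has rank 6, and its Smith normal form has invariant factors (1,1,1,1,1,1).

Boundary ∂_2: C_2 → C_1 maps a triangle to the signed sum of its edges. For instance
  ∂[0,3,4] = [3,4] − [0,4] + [0,3],
  ∂[1,2,6] = [2,6] − [1,6] + [1,2].
The resulting 21×14 matrix has rank 13, and its Smith normal form has invariant factors (1,1,1,1,1,1,1,1,1,1,1,1,1).

Computing H_k = (kernel of ∂_k) / (image of ∂_{k+1}):

  H_0: rank C_0 − rank ∂_1 = 7 − 6 = 1, and the invariant factors of ∂_1 are all 1, so H_0 ≅ Z.
  H_1: rank ker ∂_1 − rank ∂_2 = (21 − 6) − 13 = 2, and the invariant factors of ∂_2 are all 1, so H_1 ≅ Z^2.
  H_2: rank ker ∂_2 − rank ∂_3 = (14 − 13) − 0 = 1, and there is no ∂_3, so H_2 ≅ Z.

H_0 = Z,  H_1 = Z^2,  H_2 = Z.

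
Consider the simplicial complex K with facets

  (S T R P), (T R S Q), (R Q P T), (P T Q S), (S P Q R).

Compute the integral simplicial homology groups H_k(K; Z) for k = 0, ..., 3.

H_0 = Z,  H_1 = 0,  H_2 = 0,  H_3 = Z.

Fix the vertex order P < Q < R < S < T and write every simplex with vertices in increasing order. Then dim K = 3 and the simplices of K are:

  0-simplices (5): P, Q, R, S, T
  1-simplices (10): PQ, PR, PS, PT, QR, QS, QT, RS, RT, ST
  2-simplices (10): PQR, PQS, PQT, PRS, PRT, PST, QRS, QRT, QST, RST
  3-simplices (5): PQRS, PQRT, PQST, PRST, QRST

giving chain groups C_0 ≅ Z^5, C_1 ≅ Z^10, C_2 ≅ Z^10, C_3 ≅ Z^5.

∂_1: C_1 → C_0 maps an edge to its endpoints' difference, ∂[p,q] = q − p. For instance
  ∂QR = R − Q.
The resulting 5×10 matrix has rank 4, and its Smith normal form has invariant factors (1,1,1,1).

The boundary map ∂_2: C_2 → C_1 acts by ∂[p,q,r] = [q,r] − [p,r] + [p,q]. For instance
  ∂RST = ST − RT + RS,
  ∂PQR = QR − PR + PQ.
The 10×10 boundary matrix has rank 6 and Smith normal form diag(1,1,1,1,1,1).

The boundary map ∂_3: C_3 → C_2 sends each 3-simplex σ to the alternating sum Σ_i (−1)^i (σ with its i-th vertex removed). For instance
  ∂PQST = QST − PST + PQT − PQS,
  ∂PQRT = QRT − PRT + PQT − PQR.
The resulting 10×5 matrix has rank 4, and its Smith normal form has invariant factors (1,1,1,1).

Now H_k = ker ∂_k / im ∂_{k+1}, so:

  H_0: rank C_0 − rank ∂_1 = 5 − 4 = 1, and the invariant factors of ∂_1 are all 1, so H_0 ≅ Z.
  H_1: rank ker ∂_1 − rank ∂_2 = (10 − 4) − 6 = 0, and the invariant factors of ∂_2 are all 1, so H_1 ≅ 0.
  H_2: rank ker ∂_2 − rank ∂_3 = (10 − 6) − 4 = 0, and the invariant factors of ∂_3 are all 1, so H_2 ≅ 0.
  H_3: rank ker ∂_3 − rank ∂_4 = (5 − 4) − 0 = 1, and there is no ∂_4, so H_3 ≅ Z.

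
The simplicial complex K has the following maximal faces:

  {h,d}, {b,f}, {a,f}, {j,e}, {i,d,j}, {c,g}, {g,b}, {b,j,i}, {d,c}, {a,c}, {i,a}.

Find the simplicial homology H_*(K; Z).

H_0 = Z,  H_1 = Z^3,  H_2 = 0.

We work with the vertex ordering a < b < c < d < e < f < g < h < i < j. The simplices of K, each written with vertices in increasing order, are:

  0-simplices (10): a, b, c, d, e, f, g, h, i, j
  1-simplices (14): ac, af, ai, bf, bg, bi, bj, cd, cg, dh, di, dj, ej, ij
  2-simplices (2): bij, dij

giving chain groups C_0 ≅ Z^10, C_1 ≅ Z^14, C_2 ≅ Z^2.

∂_1: C_1 → C_0 sends each edge [p,q] (with p < q) to q − p.
The resulting 10×14 matrix has rank 9, and its Smith normal form has invariant factors (1,1,1,1,1,1,1,1,1).

The boundary map ∂_2: C_2 → C_1 maps a triangle to the signed sum of its edges. For instance
  ∂bij = ij − bj + bi,
  ∂dij = ij − dj + di.
This gives a 14×2 integer matrix of rank 2; reducing to Smith normal form yields diagonal entries (1,1).

Reading off H_k = ker ∂_k / im ∂_{k+1}:

  H_0: rank C_0 − rank ∂_1 = 10 − 9 = 1, and the invariant factors of ∂_1 are all 1, so H_0 ≅ Z.
  H_1: rank ker ∂_1 − rank ∂_2 = (14 − 9) − 2 = 3, and the invariant factors of ∂_2 are all 1, so H_1 ≅ Z^3.
  H_2: rank ker ∂_2 − rank ∂_3 = (2 − 2) − 0 = 0, and there is no ∂_3, so H_2 ≅ 0.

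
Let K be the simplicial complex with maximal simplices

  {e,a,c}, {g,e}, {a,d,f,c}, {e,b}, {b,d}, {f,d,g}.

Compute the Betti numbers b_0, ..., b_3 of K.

Fix the vertex order a < b < c < d < e < f < g and write every simplex with vertices in increasing order. Then dim K = 3 and the simplices of K are:

  0-simplices (7): a, b, c, d, e, f, g
  1-simplices (13): ac, ad, ae, af, bd, be, cd, ce, cf, df, dg, eg, fg
  2-simplices (6): acd, ace, acf, adf, cdf, dfg
  3-simplices (1): acdf

Hence C_0 ≅ Z^7, C_1 ≅ Z^13, C_2 ≅ Z^6, C_3 ≅ Z^1.

The boundary map ∂_1: C_1 → C_0 sends each edge [p,q] (with p < q) to q − p. For instance
  ∂df = f − d.
The 7×13 boundary matrix has rank 6 and Smith normal form diag(1,1,1,1,1,1).

∂_2: C_2 → C_1 maps a triangle to the signed sum of its edges. For instance
  ∂acf = cf − af + ac,
  ∂dfg = fg − dg + df.
As a 13×6 matrix over Z this has rank 5, with invariant factors (1,1,1,1,1).

The boundary map ∂_3: C_3 → C_2 sends each 3-simplex σ to the alternating sum Σ_i (−1)^i (σ with its i-th vertex removed). For instance
  ∂acdf = cdf − adf + acf − acd.
The 6×1 boundary matrix has rank 1 and Smith normal form diag(1).

Reading off H_k = ker ∂_k / im ∂_{k+1}:

  H_0: rank C_0 − rank ∂_1 = 7 − 6 = 1, and the invariant factors of ∂_1 are all 1, so H_0 = Z.
  H_1: rank ker ∂_1 − rank ∂_2 = (13 − 6) − 5 = 2, and the invariant factors of ∂_2 are all 1, so H_1 = Z^2.
  H_2: rank ker ∂_2 − rank ∂_3 = (6 − 5) − 1 = 0, and the invariant factors of ∂_3 are all 1, so H_2 = 0.
  H_3: rank ker ∂_3 − rank ∂_4 = (1 − 1) − 0 = 0, and there is no ∂_4, so H_3 = 0.

As a check, the Euler characteristic is 7 − 13 + 6 − 1 = -1, which agrees with 1 − 2 + 0 − 0 = -1.

Hence the Betti numbers are b_0 = 1, b_1 = 2, b_2 = 0, b_3 = 0.

b_0 = 1, b_1 = 2, b_2 = 0, b_3 = 0.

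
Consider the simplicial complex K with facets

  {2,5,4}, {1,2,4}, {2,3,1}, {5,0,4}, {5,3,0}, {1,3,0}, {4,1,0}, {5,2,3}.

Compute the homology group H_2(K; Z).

H_2 = Z.

K has 6 vertices, 12 edges, 8 triangles.
rank ∂_2 = 7, rank ∂_3 = 0 ⇒ b_2 = 8 − 7 − 0 = 1. So H_2 = Z.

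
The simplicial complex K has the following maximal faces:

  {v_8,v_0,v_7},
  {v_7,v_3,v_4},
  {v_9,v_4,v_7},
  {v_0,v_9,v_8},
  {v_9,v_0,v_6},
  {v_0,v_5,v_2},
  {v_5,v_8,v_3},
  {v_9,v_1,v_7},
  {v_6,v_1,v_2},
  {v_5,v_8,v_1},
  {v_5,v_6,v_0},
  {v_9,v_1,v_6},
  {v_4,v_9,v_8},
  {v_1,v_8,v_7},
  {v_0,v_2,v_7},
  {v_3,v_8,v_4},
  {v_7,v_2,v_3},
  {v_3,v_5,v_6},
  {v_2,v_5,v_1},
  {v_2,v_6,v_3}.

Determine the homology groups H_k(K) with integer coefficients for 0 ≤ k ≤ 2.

We work with the vertex ordering v_0 < v_1 < v_2 < v_3 < v_4 < v_5 < v_6 < v_7 < v_8 < v_9. The simplices of K, each written with vertices in increasing order, are:

  0-simplices (10): [v_0], [v_1], [v_2], [v_3], [v_4], [v_5], [v_6], [v_7], [v_8], [v_9]
  1-simplices (30): (30 of them)
  2-simplices (20): (20 of them)

Hence C_0 ≅ Z^10, C_1 ≅ Z^30, C_2 ≅ Z^20.

∂_1: C_1 → C_0 maps an edge to its endpoints' difference, ∂[p,q] = q − p. For instance
  ∂[v_0,v_7] = [v_7] − [v_0].
The resulting 10×30 matrix has rank 9, and its Smith normal form has invariant factors (1,1,1,1,1,1,1,1,1).

Boundary ∂_2: C_2 → C_1 acts by ∂[p,q,r] = [q,r] − [p,r] + [p,q]. For instance
  ∂[v_1,v_2,v_5] = [v_2,v_5] − [v_1,v_5] + [v_1,v_2],
  ∂[v_1,v_6,v_9] = [v_6,v_9] − [v_1,v_9] + [v_1,v_6].
This gives a 30×20 integer matrix of rank 20; reducing to Smith normal form yields diagonal entries (1,1,1,1,1,1,1,1,1,1,1,1,1,1,1,1,1,1,1,2).

Reading off H_k = ker ∂_k / im ∂_{k+1}:

  H_0: rank C_0 − rank ∂_1 = 10 − 9 = 1, and the invariant factors of ∂_1 are all 1, so H_0 ≅ Z.
  H_1: rank ker ∂_1 − rank ∂_2 = (30 − 9) − 20 = 1, and ∂_2 has invariant factor 2 > 1, so H_1 ≅ Z ⊕ Z/2.
  H_2: rank ker ∂_2 − rank ∂_3 = (20 − 20) − 0 = 0, and there is no ∂_3, so H_2 ≅ 0.

As a check, the Euler characteristic is 10 − 30 + 20 = 0, which agrees with 1 − 1 + 0 = 0.
(K is a triangulation of the Klein bottle.)

H_0 ≅ Z,  H_1 ≅ Z ⊕ Z/2,  H_2 = 0.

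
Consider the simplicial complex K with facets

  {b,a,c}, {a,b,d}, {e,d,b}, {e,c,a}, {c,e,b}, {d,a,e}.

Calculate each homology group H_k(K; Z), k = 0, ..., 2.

H_0 = Z,  H_1 = 0,  H_2 = Z.

We work with the vertex ordering a < b < c < d < e. The simplices of K, each written with vertices in increasing order, are:

  0-simplices (5): a, b, c, d, e
  1-simplices (9): ab, ac, ad, ae, bc, bd, be, ce, de
  2-simplices (6): abc, abd, ace, ade, bce, bde

giving chain groups C_0 ≅ Z^5, C_1 ≅ Z^9, C_2 ≅ Z^6.

Boundary ∂_1: C_1 → C_0 sends each edge [p,q] (with p < q) to q − p. For instance
  ∂de = e − d.
The 5×9 boundary matrix has rank 4 and Smith normal form diag(1,1,1,1).

∂_2: C_2 → C_1 acts by ∂[p,q,r] = [q,r] − [p,r] + [p,q]. For instance
  ∂bde = de − be + bd,
  ∂abc = bc − ac + ab.
The 9×6 boundary matrix has rank 5 and Smith normal form diag(1,1,1,1,1).

From H_k ≅ ker(∂_k) / im(∂_{k+1}) we obtain:

  H_0: rank C_0 − rank ∂_1 = 5 − 4 = 1, and the invariant factors of ∂_1 are all 1, so H_0 = Z.
  H_1: rank ker ∂_1 − rank ∂_2 = (9 − 4) − 5 = 0, and the invariant factors of ∂_2 are all 1, so H_1 = 0.
  H_2: rank ker ∂_2 − rank ∂_3 = (6 − 5) − 0 = 1, and there is no ∂_3, so H_2 = Z.

As a check, the Euler characteristic is 5 − 9 + 6 = 2, which agrees with 1 − 0 + 1 = 2.
(K is a triangulation of the 2-sphere S^2.)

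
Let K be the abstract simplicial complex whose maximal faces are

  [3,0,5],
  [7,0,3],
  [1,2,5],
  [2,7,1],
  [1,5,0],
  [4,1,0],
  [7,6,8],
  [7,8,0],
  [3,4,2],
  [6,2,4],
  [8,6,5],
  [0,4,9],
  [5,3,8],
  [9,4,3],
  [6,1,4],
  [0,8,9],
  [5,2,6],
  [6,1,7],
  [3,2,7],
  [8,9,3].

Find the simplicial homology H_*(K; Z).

Take the total order 0 < 1 < 2 < 3 < 4 < 5 < 6 < 7 < 8 < 9 on the vertex set. Then K (dimension 2) consists of the simplices:

  0-simplices (10): [0], [1], [2], [3], [4], [5], [6], [7], [8], [9]
  1-simplices (30): (30 of them)
  2-simplices (20): (20 of them)

giving chain groups C_0 ≅ Z^10, C_1 ≅ Z^30, C_2 ≅ Z^20.

Boundary ∂_1: C_1 → C_0 maps an edge to its endpoints' difference, ∂[p,q] = q − p. For instance
  ∂[0,5] = [5] − [0].
As a 10×30 matrix over Z this has rank 9, with invariant factors (1,1,1,1,1,1,1,1,1).

Boundary ∂_2: C_2 → C_1 sends each 2-simplex [p,q,r] to [q,r] − [p,r] + [p,q]. For instance
  ∂[0,1,5] = [1,5] − [0,5] + [0,1],
  ∂[1,4,6] = [4,6] − [1,6] + [1,4].
This gives a 30×20 integer matrix of rank 20; reducing to Smith normal form yields diagonal entries (1,1,1,1,1,1,1,1,1,1,1,1,1,1,1,1,1,1,1,2).

Now H_k = ker ∂_k / im ∂_{k+1}, so:

  H_0: rank C_0 − rank ∂_1 = 10 − 9 = 1, and the invariant factors of ∂_1 are all 1, so H_0 ≅ Z.
  H_1: rank ker ∂_1 − rank ∂_2 = (30 − 9) − 20 = 1, and ∂_2 has invariant factor 2 > 1, so H_1 ≅ Z ⊕ Z/2.
  H_2: rank ker ∂_2 − rank ∂_3 = (20 − 20) − 0 = 0, and there is no ∂_3, so H_2 ≅ 0.

(K is a triangulation of the Klein bottle.)

H_0 = Z,  H_1 = Z ⊕ Z/2,  H_2 = 0.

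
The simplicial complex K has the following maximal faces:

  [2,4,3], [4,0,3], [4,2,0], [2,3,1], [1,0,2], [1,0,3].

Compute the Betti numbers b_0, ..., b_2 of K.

b_0 = 1, b_1 = 0, b_2 = 1.

We work with the vertex ordering 0 < 1 < 2 < 3 < 4. The simplices of K, each written with vertices in increasing order, are:

  0-simplices (5): [0], [1], [2], [3], [4]
  1-simplices (9): [0,1], [0,2], [0,3], [0,4], [1,2], [1,3], [2,3], [2,4], [3,4]
  2-simplices (6): [0,1,2], [0,1,3], [0,2,4], [0,3,4], [1,2,3], [2,3,4]

giving chain groups C_0 ≅ Z^5, C_1 ≅ Z^9, C_2 ≅ Z^6.

The boundary map ∂_1: C_1 → C_0 maps an edge to its endpoints' difference, ∂[p,q] = q − p. For instance
  ∂[0,2] = [2] − [0].
As a 5×9 matrix over Z this has rank 4, with invariant factors (1,1,1,1).

The boundary map ∂_2: C_2 → C_1 acts by ∂[p,q,r] = [q,r] − [p,r] + [p,q]. For instance
  ∂[2,3,4] = [3,4] − [2,4] + [2,3],
  ∂[0,3,4] = [3,4] − [0,4] + [0,3].
This gives a 9×6 integer matrix of rank 5; reducing to Smith normal form yields diagonal entries (1,1,1,1,1).

Now H_k = ker ∂_k / im ∂_{k+1}, so:

  H_0: rank C_0 − rank ∂_1 = 5 − 4 = 1, and the invariant factors of ∂_1 are all 1, so H_0 ≅ Z.
  H_1: rank ker ∂_1 − rank ∂_2 = (9 − 4) − 5 = 0, and the invariant factors of ∂_2 are all 1, so H_1 ≅ 0.
  H_2: rank ker ∂_2 − rank ∂_3 = (6 − 5) − 0 = 1, and there is no ∂_3, so H_2 ≅ Z.

Hence the Betti numbers are b_0 = 1, b_1 = 0, b_2 = 1.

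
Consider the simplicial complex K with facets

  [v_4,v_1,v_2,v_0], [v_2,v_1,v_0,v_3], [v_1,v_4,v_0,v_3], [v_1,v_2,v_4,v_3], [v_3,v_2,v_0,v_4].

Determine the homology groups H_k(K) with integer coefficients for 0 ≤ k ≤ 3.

We work with the vertex ordering v_0 < v_1 < v_2 < v_3 < v_4. The simplices of K, each written with vertices in increasing order, are:

  0-simplices (5): [v_0], [v_1], [v_2], [v_3], [v_4]
  1-simplices (10): [v_0,v_1], [v_0,v_2], [v_0,v_3], [v_0,v_4], [v_1,v_2], [v_1,v_3], [v_1,v_4], [v_2,v_3], [v_2,v_4], [v_3,v_4]
  2-simplices (10): [v_0,v_1,v_2], [v_0,v_1,v_3], [v_0,v_1,v_4], [v_0,v_2,v_3], [v_0,v_2,v_4], [v_0,v_3,v_4], [v_1,v_2,v_3], [v_1,v_2,v_4], [v_1,v_3,v_4], [v_2,v_3,v_4]
  3-simplices (5): [v_0,v_1,v_2,v_3], [v_0,v_1,v_2,v_4], [v_0,v_1,v_3,v_4], [v_0,v_2,v_3,v_4], [v_1,v_2,v_3,v_4]

giving chain groups C_0 ≅ Z^5, C_1 ≅ Z^10, C_2 ≅ Z^10, C_3 ≅ Z^5.

The boundary map ∂_1: C_1 → C_0 maps an edge to its endpoints' difference, ∂[p,q] = q − p. For instance
  ∂[v_2,v_3] = [v_3] − [v_2].
As a 5×10 matrix over Z this has rank 4, with invariant factors (1,1,1,1).

The boundary map ∂_2: C_2 → C_1 maps a triangle to the signed sum of its edges. For instance
  ∂[v_1,v_2,v_4] = [v_2,v_4] − [v_1,v_4] + [v_1,v_2],
  ∂[v_0,v_1,v_4] = [v_1,v_4] − [v_0,v_4] + [v_0,v_1].
The resulting 10×10 matrix has rank 6, and its Smith normal form has invariant factors (1,1,1,1,1,1).

Boundary ∂_3: C_3 → C_2 sends each 3-simplex σ to the alternating sum Σ_i (−1)^i (σ with its i-th vertex removed). For instance
  ∂[v_0,v_1,v_3,v_4] = [v_1,v_3,v_4] − [v_0,v_3,v_4] + [v_0,v_1,v_4] − [v_0,v_1,v_3],
  ∂[v_0,v_1,v_2,v_4] = [v_1,v_2,v_4] − [v_0,v_2,v_4] + [v_0,v_1,v_4] − [v_0,v_1,v_2].
The resulting 10×5 matrix has rank 4, and its Smith normal form has invariant factors (1,1,1,1).

Now H_k = ker ∂_k / im ∂_{k+1}, so:

  H_0: rank C_0 − rank ∂_1 = 5 − 4 = 1, and the invariant factors of ∂_1 are all 1, so H_0 ≅ Z.
  H_1: rank ker ∂_1 − rank ∂_2 = (10 − 4) − 6 = 0, and the invariant factors of ∂_2 are all 1, so H_1 ≅ 0.
  H_2: rank ker ∂_2 − rank ∂_3 = (10 − 6) − 4 = 0, and the invariant factors of ∂_3 are all 1, so H_2 ≅ 0.
  H_3: rank ker ∂_3 − rank ∂_4 = (5 − 4) − 0 = 1, and there is no ∂_4, so H_3 ≅ Z.

(K is a triangulation of the 3-sphere S^3.)

H_0 ≅ Z,  H_1 = 0,  H_2 = 0,  H_3 ≅ Z.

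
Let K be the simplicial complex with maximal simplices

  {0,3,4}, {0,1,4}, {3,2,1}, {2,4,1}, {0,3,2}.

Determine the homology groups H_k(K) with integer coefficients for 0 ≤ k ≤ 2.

H_0 ≅ Z,  H_1 ≅ Z,  H_2 = 0.

Order the vertices as 0 < 1 < 2 < 3 < 4. Listing each simplex with vertices in this order, K has dimension 2 with simplices:

  0-simplices (5): [0], [1], [2], [3], [4]
  1-simplices (10): [0,1], [0,2], [0,3], [0,4], [1,2], [1,3], [1,4], [2,3], [2,4], [3,4]
  2-simplices (5): [0,1,4], [0,2,3], [0,3,4], [1,2,3], [1,2,4]

Hence C_0 ≅ Z^5, C_1 ≅ Z^10, C_2 ≅ Z^5.

The boundary map ∂_1: C_1 → C_0 sends each edge [p,q] (with p < q) to q − p. For instance
  ∂[2,3] = [3] − [2].
The resulting 5×10 matrix has rank 4, and its Smith normal form has invariant factors (1,1,1,1).

∂_2: C_2 → C_1 sends each 2-simplex [p,q,r] to [q,r] − [p,r] + [p,q]. For instance
  ∂[0,2,3] = [2,3] − [0,3] + [0,2],
  ∂[1,2,4] = [2,4] − [1,4] + [1,2].
As a 10×5 matrix over Z this has rank 5, with invariant factors (1,1,1,1,1).

Computing H_k = (kernel of ∂_k) / (image of ∂_{k+1}):

  H_0: rank C_0 − rank ∂_1 = 5 − 4 = 1, and the invariant factors of ∂_1 are all 1, so H_0 ≅ Z.
  H_1: rank ker ∂_1 − rank ∂_2 = (10 − 4) − 5 = 1, and the invariant factors of ∂_2 are all 1, so H_1 ≅ Z.
  H_2: rank ker ∂_2 − rank ∂_3 = (5 − 5) − 0 = 0, and there is no ∂_3, so H_2 ≅ 0.

As a check, the Euler characteristic is 5 − 10 + 5 = 0, which agrees with 1 − 1 + 0 = 0.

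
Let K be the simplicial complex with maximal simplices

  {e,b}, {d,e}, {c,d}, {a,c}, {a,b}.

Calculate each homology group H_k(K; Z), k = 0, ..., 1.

Order the vertices as a < b < c < d < e. Listing each simplex with vertices in this order, K has dimension 1 with simplices:

  0-simplices (5): a, b, c, d, e
  1-simplices (5): ab, ac, be, cd, de

giving chain groups C_0 ≅ Z^5, C_1 ≅ Z^5.

∂_1: C_1 → C_0 sends each edge [p,q] (with p < q) to q − p. For instance
  ∂ac = c − a.
The resulting 5×5 matrix has rank 4, and its Smith normal form has invariant factors (1,1,1,1).

From H_k ≅ ker(∂_k) / im(∂_{k+1}) we obtain:

  H_0: rank C_0 − rank ∂_1 = 5 − 4 = 1, and the invariant factors of ∂_1 are all 1, so H_0 = Z.
  H_1: rank ker ∂_1 − rank ∂_2 = (5 − 4) − 0 = 1, and there is no ∂_2, so H_1 = Z.

(K is a triangulation of the circle S^1.)

H_0 ≅ Z,  H_1 ≅ Z.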